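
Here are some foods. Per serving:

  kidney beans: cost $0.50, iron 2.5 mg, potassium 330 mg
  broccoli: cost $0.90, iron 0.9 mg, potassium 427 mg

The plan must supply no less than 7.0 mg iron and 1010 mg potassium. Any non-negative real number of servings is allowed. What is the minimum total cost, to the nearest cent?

$1.53

An LP optimum is at a vertex; with two nutrient constraints at most two foods are used. Check each candidate.
kidney beans only: max(7.0/2.5, 1010/330) = 3.061 servings → $1.53.
broccoli only: max(7.0/0.9, 1010/427) = 7.778 servings → $7.00.
kidney beans + broccoli with both tight: 2.7 servings and 0.279 servings → $1.60.
So the least-cost plan costs $1.53.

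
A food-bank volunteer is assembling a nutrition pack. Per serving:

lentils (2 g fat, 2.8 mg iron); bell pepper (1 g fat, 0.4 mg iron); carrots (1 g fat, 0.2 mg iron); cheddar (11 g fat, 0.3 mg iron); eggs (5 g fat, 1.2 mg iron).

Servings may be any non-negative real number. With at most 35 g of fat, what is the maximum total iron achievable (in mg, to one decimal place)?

49.0 mg

Iron per g fat: lentils 1.4, bell pepper 0.4, eggs 0.24, carrots 0.2, cheddar 0.02727.
With no serving limits, spend the whole fat allowance on lentils: 35 g / 2 g × 2.8 mg = 49.0 mg.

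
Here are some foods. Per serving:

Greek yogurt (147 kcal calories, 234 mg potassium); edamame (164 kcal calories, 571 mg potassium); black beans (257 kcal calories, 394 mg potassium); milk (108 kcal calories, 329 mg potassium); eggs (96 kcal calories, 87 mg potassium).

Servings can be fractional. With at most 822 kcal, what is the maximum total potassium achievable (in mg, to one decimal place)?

2862.0 mg

Potassium per kcal: edamame 3.482, milk 3.046, Greek yogurt 1.592, black beans 1.533, eggs 0.9062.
With no serving limits, spend the whole calories allowance on edamame: 822 kcal / 164 kcal × 571 mg = 2862.0 mg.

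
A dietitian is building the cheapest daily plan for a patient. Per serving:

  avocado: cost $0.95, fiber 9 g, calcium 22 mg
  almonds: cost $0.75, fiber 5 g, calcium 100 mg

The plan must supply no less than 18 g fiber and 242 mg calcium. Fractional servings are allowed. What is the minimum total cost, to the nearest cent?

With two linear requirements the optimum uses one or two foods; enumerate the corners.
avocado only: max(18/9, 242/22) = 11 servings → $10.45.
almonds only: max(18/5, 242/100) = 3.6 servings → $2.70.
avocado + almonds with both tight: 0.7468 servings and 2.256 servings → $2.40.
Cheapest feasible corner: $2.40.

$2.40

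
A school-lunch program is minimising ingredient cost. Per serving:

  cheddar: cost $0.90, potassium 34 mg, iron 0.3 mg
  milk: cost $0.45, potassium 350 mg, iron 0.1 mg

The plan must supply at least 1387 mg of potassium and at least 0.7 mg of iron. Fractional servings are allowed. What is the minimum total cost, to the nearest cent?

$2.68

The cheapest plan sits at a corner of the feasible region — with two constraints it uses at most two foods.
cheddar only: max(1387/34, 0.7/0.3) = 40.79 servings → $36.71.
milk only: max(1387/350, 0.7/0.1) = 7 servings → $3.15.
cheddar + milk with both tight: 1.046 servings and 3.861 servings → $2.68.
Cheapest feasible corner: $2.68.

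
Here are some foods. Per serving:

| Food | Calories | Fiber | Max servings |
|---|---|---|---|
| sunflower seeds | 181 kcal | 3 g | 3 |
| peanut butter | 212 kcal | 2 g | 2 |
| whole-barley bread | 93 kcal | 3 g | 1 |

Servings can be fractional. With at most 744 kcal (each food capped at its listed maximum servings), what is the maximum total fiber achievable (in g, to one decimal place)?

Fiber per kcal: whole-barley bread 0.03226, sunflower seeds 0.01657, peanut butter 0.009434.
Take 1 serving of whole-barley bread: uses 93 kcal, +3.0 g fiber (running total 3.0 g).
Take 3 servings of sunflower seeds: uses 543 kcal, +9.0 g fiber (running total 12.0 g).
Take 0.5094 servings of peanut butter: uses 108 kcal, +1.0 g fiber (running total 13.0 g).
Greedy by best ratio exhausts the calories allowance optimally: 13.0 g.

13.0 g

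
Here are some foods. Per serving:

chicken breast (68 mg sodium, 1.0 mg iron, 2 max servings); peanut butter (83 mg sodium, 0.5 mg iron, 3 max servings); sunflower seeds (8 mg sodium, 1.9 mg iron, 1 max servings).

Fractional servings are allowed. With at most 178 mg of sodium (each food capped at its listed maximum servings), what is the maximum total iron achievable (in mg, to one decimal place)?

Iron per mg sodium: sunflower seeds 0.2375, chicken breast 0.01471, peanut butter 0.006024.
Take 1 serving of sunflower seeds: uses 8 mg sodium, +1.9 mg iron (running total 1.9 mg).
Take 2 servings of chicken breast: uses 136 mg sodium, +2.0 mg iron (running total 3.9 mg).
Take 0.4096 servings of peanut butter: uses 34 mg sodium, +0.2 mg iron (running total 4.1 mg).
Filling greedily by iron-per-mg sodium is optimal for one linear limit, giving 4.1 mg.

4.1 mg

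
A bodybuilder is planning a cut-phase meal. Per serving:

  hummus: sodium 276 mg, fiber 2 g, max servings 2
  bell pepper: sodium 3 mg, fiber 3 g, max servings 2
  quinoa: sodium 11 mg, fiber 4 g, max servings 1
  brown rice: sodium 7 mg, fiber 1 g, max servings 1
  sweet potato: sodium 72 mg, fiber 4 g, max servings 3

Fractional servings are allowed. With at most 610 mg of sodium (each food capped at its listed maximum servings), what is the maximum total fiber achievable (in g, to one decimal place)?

Fiber per mg sodium: bell pepper 1, quinoa 0.3636, brown rice 0.1429, sweet potato 0.05556, hummus 0.007246.
Take 2 servings of bell pepper: uses 6 mg sodium, +6.0 g fiber (running total 6.0 g).
Take 1 serving of quinoa: uses 11 mg sodium, +4.0 g fiber (running total 10.0 g).
Take 1 serving of brown rice: uses 7 mg sodium, +1.0 g fiber (running total 11.0 g).
Take 3 servings of sweet potato: uses 216 mg sodium, +12.0 g fiber (running total 23.0 g).
Take 1.341 servings of hummus: uses 370 mg sodium, +2.7 g fiber (running total 25.7 g).
Filling greedily by fiber-per-mg sodium is optimal for one linear limit, giving 25.7 g.

25.7 g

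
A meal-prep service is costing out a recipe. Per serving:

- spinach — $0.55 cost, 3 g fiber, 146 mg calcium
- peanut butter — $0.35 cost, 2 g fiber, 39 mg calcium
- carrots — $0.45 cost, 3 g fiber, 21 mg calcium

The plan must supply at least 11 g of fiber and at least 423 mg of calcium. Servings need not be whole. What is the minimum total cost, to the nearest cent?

$1.93

Check every corner: each single food scaled to meet both minima, and each pair solved so both constraints bind.
spinach only: max(11/3, 423/146) = 3.667 servings → $2.02.
peanut butter only: max(11/2, 423/39) = 10.85 servings → $3.80.
carrots only: max(11/3, 423/21) = 20.14 servings → $9.06.
spinach + peanut butter with both tight: 2.383 servings and 1.926 servings → $1.98.
spinach + carrots with both tight: 2.768 servings and 0.8987 servings → $1.93.
peanut butter + carrots: the both-tight solution has a negative serving — not a feasible corner.
So the least-cost plan costs $1.93.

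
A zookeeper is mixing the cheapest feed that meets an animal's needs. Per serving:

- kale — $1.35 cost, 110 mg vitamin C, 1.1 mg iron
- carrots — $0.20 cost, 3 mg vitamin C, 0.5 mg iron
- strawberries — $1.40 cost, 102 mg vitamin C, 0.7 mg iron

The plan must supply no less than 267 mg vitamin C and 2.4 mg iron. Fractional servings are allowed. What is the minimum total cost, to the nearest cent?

$3.28

This is a tiny linear program; its minimum lies at a vertex of the feasible set. List the vertices and price them.
kale only: max(267/110, 2.4/1.1) = 2.427 servings → $3.28.
carrots only: max(267/3, 2.4/0.5) = 89 servings → $17.80.
strawberries only: max(267/102, 2.4/0.7) = 3.429 servings → $4.80.
kale + carrots: the both-tight solution has a negative serving — not a feasible corner.
kale + strawberries with both tight: 1.645 servings and 0.8438 servings → $3.40.
carrots + strawberries with both tight: 1.184 servings and 2.583 servings → $3.85.
So the least-cost plan costs $3.28.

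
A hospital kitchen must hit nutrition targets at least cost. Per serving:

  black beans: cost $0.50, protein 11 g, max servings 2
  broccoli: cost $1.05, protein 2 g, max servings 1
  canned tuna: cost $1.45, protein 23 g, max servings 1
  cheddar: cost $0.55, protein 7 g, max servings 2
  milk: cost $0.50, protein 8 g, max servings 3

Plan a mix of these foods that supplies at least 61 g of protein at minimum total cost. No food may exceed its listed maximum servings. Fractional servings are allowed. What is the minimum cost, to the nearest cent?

Cost per g of protein: black beans $0.0455, milk $0.0625, canned tuna $0.0630, cheddar $0.0786, broccoli $0.5250.
Take 2 servings of black beans: +22.0 g protein for $1.00 (total $1.00, still need 39.0 g).
Take 3 servings of milk: +24.0 g protein for $1.50 (total $2.50, still need 15.0 g).
Take 0.6522 servings of canned tuna: +15.0 g protein for $0.95 (total $3.45, still need 0.0 g).
Greedy by cheapest-per-g is optimal for a single linear constraint, so the minimum cost is $3.45.

$3.45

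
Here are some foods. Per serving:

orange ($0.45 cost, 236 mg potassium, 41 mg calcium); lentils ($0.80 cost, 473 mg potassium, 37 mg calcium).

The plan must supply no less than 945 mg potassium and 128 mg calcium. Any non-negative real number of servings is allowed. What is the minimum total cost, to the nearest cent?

$1.72

Minimising a linear cost over {potassium ≥ 945, calcium ≥ 128, servings ≥ 0} — the optimum is at a vertex, using one or two foods.
orange only: max(945/236, 128/41) = 4.004 servings → $1.80.
lentils only: max(945/473, 128/37) = 3.459 servings → $2.77.
orange + lentils with both tight: 2.399 servings and 0.8008 servings → $1.72.
The minimum over all feasible corners is $1.72.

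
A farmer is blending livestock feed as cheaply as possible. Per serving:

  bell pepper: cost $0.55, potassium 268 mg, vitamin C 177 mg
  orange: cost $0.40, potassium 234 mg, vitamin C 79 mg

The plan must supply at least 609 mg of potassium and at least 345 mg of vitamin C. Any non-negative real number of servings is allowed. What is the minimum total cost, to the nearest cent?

bell pepper only: max(609/268, 345/177) = 2.272 servings → $1.25.
orange only: max(609/234, 345/79) = 4.367 servings → $1.75.
bell pepper + orange with both tight: 1.611 servings and 0.7573 servings → $1.19.
Cheapest feasible corner: $1.19.

$1.19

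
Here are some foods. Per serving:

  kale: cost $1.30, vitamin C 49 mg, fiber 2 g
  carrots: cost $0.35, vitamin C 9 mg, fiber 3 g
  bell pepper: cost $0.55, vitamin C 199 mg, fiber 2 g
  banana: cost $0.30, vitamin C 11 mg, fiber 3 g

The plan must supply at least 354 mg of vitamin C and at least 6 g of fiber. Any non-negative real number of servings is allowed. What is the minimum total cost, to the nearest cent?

A basic optimal solution has at most two foods positive. Try each food alone and each pair with both targets met exactly.
kale only: max(354/49, 6/2) = 7.224 servings → $9.39.
carrots only: max(354/9, 6/3) = 39.33 servings → $13.77.
bell pepper only: max(354/199, 6/2) = 3 servings → $1.65.
banana only: max(354/11, 6/3) = 32.18 servings → $9.65.
kale + carrots with both targets exact would need a negative amount; discard.
kale + bell pepper with both tight: 1.62 servings and 1.38 servings → $2.87.
kale + banana: intersection lies outside the first quadrant.
carrots + bell pepper with both tight: 0.8394 servings and 1.741 servings → $1.25.
carrots + banana: the both-tight solution has a negative serving — not a feasible corner.
bell pepper + banana with both tight: 1.732 servings and 0.8452 servings → $1.21.
The minimum over all feasible corners is $1.21.

$1.21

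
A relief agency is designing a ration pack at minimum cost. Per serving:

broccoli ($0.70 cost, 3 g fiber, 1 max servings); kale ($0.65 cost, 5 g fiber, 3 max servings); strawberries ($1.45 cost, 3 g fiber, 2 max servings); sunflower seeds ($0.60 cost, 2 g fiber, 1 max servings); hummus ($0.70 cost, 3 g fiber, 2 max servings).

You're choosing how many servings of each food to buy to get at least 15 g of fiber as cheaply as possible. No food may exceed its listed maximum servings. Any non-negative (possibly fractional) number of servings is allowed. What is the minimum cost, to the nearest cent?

$1.95

Cost per g of fiber: kale $0.1300, broccoli $0.2333, hummus $0.2333, sunflower seeds $0.3000, strawberries $0.4833.
Take 3 servings of kale: +15.0 g fiber for $1.95 (total $1.95, still need 0.0 g).
Filling from the cheapest source first is optimal under one linear minimum: $1.95.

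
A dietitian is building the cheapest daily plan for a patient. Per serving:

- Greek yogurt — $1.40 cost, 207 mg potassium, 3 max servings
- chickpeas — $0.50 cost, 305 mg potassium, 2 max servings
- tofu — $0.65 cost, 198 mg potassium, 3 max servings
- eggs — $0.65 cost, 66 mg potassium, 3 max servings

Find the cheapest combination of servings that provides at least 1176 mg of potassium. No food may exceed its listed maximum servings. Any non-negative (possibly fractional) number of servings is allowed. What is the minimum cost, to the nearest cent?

Cost per mg of potassium: chickpeas $0.0016, tofu $0.0033, Greek yogurt $0.0068, eggs $0.0098.
Take 2 servings of chickpeas: +610.0 mg potassium for $1.00 (total $1.00, still need 566.0 mg).
Take 2.859 servings of tofu: +566.0 mg potassium for $1.86 (total $2.86, still need 0.0 mg).
Filling from the cheapest source first is optimal under one linear minimum: $2.86.

$2.86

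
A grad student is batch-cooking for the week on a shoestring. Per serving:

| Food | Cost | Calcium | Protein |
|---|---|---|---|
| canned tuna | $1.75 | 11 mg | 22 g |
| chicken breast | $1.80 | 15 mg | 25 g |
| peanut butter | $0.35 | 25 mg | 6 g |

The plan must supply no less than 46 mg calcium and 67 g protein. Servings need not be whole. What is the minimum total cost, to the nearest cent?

Compare the cost at each extreme point of the feasible region.
canned tuna only: max(46/11, 67/22) = 4.182 servings → $7.32.
chicken breast only: max(46/15, 67/25) = 3.067 servings → $5.52.
peanut butter only: max(46/25, 67/6) = 11.17 servings → $3.91.
canned tuna + chicken breast: the both-tight solution has a negative serving — not a feasible corner.
canned tuna + peanut butter with both tight: 2.89 servings and 0.5682 servings → $5.26.
chicken breast + peanut butter with both tight: 2.615 servings and 0.271 servings → $4.80.
The minimum over all feasible corners is $3.91.

$3.91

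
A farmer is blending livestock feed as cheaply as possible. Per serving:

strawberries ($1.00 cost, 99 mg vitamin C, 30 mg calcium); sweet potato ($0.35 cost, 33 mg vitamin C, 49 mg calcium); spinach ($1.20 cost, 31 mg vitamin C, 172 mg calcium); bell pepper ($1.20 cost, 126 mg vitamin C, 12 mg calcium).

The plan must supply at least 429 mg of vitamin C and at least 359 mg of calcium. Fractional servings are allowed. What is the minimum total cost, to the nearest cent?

Two binding constraints pin down two serving amounts, so the optimal mix uses at most two foods. The candidates are each food alone (scaled to the tighter of vitamin C/calcium) and each pair with both constraints tight.
strawberries only: max(429/99, 359/30) = 11.97 servings → $11.97.
sweet potato only: max(429/33, 359/49) = 13 servings → $4.55.
spinach only: max(429/31, 359/172) = 13.84 servings → $16.61.
bell pepper only: max(429/126, 359/12) = 29.92 servings → $35.90.
strawberries + sweet potato with both tight: 2.376 servings and 5.872 servings → $4.43.
strawberries + spinach with both tight: 3.892 servings and 1.408 servings → $5.58.
strawberries + bell pepper with both targets exact would need a negative amount; discard.
sweet potato + spinach: the both-tight solution has a negative serving — not a feasible corner.
sweet potato + bell pepper with both tight: 6.938 servings and 1.588 servings → $4.33.
spinach + bell pepper with both tight: 1.882 servings and 2.942 servings → $5.79.
The minimum over all feasible corners is $4.33.

$4.33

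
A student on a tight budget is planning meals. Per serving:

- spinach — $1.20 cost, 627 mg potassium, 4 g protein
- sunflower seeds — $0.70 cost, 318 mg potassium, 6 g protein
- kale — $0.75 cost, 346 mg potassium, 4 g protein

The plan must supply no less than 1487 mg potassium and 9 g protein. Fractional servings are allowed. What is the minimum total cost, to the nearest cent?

$2.85

The cheapest plan sits at a corner of the feasible region — with two constraints it uses at most two foods.
spinach only: max(1487/627, 9/4) = 2.372 servings → $2.85.
sunflower seeds only: max(1487/318, 9/6) = 4.676 servings → $3.27.
kale only: max(1487/346, 9/4) = 4.298 servings → $3.22.
spinach + sunflower seeds: the both-tight solution has a negative serving — not a feasible corner.
spinach + kale with both targets exact would need a negative amount; discard.
sunflower seeds + kale: the both-tight solution has a negative serving — not a feasible corner.
The minimum over all feasible corners is $2.85.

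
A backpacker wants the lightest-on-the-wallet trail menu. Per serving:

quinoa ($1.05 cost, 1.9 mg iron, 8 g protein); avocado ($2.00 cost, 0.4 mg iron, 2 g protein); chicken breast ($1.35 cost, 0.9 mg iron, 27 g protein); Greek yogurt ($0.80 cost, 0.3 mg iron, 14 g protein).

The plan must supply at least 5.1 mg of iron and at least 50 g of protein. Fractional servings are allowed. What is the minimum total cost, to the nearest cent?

Check every corner: each single food scaled to meet both minima, and each pair solved so both constraints bind.
quinoa only: max(5.1/1.9, 50/8) = 6.25 servings → $6.56.
avocado only: max(5.1/0.4, 50/2) = 25 servings → $50.00.
chicken breast only: max(5.1/0.9, 50/27) = 5.667 servings → $7.65.
Greek yogurt only: max(5.1/0.3, 50/14) = 17 servings → $13.60.
quinoa + avocado with both targets exact would need a negative amount; discard.
quinoa + chicken breast with both tight: 2.102 servings and 1.229 servings → $3.87.
quinoa + Greek yogurt with both tight: 2.331 servings and 2.24 servings → $4.24.
avocado + chicken breast with both tight: 10.3 servings and 1.089 servings → $22.07.
avocado + Greek yogurt with both tight: 11.28 servings and 1.96 servings → $24.13.
chicken breast + Greek yogurt: the both-tight solution has a negative serving — not a feasible corner.
So the least-cost plan costs $3.87.

$3.87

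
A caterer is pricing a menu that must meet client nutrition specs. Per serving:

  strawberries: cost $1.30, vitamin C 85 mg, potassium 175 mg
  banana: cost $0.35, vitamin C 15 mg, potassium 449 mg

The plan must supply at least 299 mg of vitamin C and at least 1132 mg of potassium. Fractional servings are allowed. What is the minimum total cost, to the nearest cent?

With two linear requirements the optimum uses one or two foods; enumerate the corners.
strawberries only: max(299/85, 1132/175) = 6.469 servings → $8.41.
banana only: max(299/15, 1132/449) = 19.93 servings → $6.98.
strawberries + banana with both tight: 3.3 servings and 1.235 servings → $4.72.
Cheapest feasible corner: $4.72.

$4.72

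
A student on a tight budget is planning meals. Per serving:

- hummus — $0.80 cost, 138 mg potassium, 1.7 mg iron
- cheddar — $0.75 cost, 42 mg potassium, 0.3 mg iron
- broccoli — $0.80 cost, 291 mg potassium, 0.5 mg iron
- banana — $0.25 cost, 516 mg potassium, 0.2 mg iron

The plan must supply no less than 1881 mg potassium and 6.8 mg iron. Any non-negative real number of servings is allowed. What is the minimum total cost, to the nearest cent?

Minimising a linear cost over {potassium ≥ 1881, iron ≥ 6.8, servings ≥ 0} — the optimum is at a vertex, using one or two foods.
hummus only: max(1881/138, 6.8/1.7) = 13.63 servings → $10.90.
cheddar only: max(1881/42, 6.8/0.3) = 44.79 servings → $33.59.
broccoli only: max(1881/291, 6.8/0.5) = 13.6 servings → $10.88.
banana only: max(1881/516, 6.8/0.2) = 34 servings → $8.50.
hummus + cheddar with both targets exact would need a negative amount; discard.
hummus + broccoli with both tight: 2.439 servings and 5.307 servings → $6.20.
hummus + banana with both tight: 3.687 servings and 2.659 servings → $3.61.
cheddar + broccoli with both tight: 15.66 servings and 4.204 servings → $15.11.
cheddar + banana with both tight: 21.4 servings and 1.904 servings → $16.52.
broccoli + banana: the both-tight solution has a negative serving — not a feasible corner.
So the least-cost plan costs $3.61.

$3.61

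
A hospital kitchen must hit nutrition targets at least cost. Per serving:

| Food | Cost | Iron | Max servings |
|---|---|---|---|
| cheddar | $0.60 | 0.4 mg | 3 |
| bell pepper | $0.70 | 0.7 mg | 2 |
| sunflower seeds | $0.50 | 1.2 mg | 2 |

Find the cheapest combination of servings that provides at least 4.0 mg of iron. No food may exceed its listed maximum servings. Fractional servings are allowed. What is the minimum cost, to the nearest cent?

$2.70

Cost per mg of iron: sunflower seeds $0.4167, bell pepper $1.0000, cheddar $1.5000.
Take 2 servings of sunflower seeds: +2.4 mg iron for $1.00 (total $1.00, still need 1.6 mg).
Take 2 servings of bell pepper: +1.4 mg iron for $1.40 (total $2.40, still need 0.2 mg).
Take 0.5 servings of cheddar: +0.2 mg iron for $0.30 (total $2.70, still need 0.0 mg).
Greedy by cheapest-per-mg is optimal for a single linear constraint, so the minimum cost is $2.70.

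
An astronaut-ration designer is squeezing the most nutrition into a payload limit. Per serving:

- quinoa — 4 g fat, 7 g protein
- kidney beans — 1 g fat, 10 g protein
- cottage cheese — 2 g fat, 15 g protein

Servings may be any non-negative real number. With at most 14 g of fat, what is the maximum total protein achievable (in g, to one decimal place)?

140.0 g

Protein per g fat: kidney beans 10, cottage cheese 7.5, quinoa 1.75.
With no serving limits, spend the whole fat allowance on kidney beans: 14 g / 1 g × 10 g = 140.0 g.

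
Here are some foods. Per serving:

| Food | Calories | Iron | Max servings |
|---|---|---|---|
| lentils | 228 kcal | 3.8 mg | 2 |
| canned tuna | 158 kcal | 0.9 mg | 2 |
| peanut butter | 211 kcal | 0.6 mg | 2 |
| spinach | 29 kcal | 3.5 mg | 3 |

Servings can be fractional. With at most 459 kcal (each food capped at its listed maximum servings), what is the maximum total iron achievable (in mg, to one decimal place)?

16.7 mg

Iron per kcal: spinach 0.1207, lentils 0.01667, canned tuna 0.005696, peanut butter 0.002844.
Take 3 servings of spinach: uses 87 kcal, +10.5 mg iron (running total 10.5 mg).
Take 1.632 servings of lentils: uses 372 kcal, +6.2 mg iron (running total 16.7 mg).
Filling greedily by iron-per-kcal is optimal for one linear limit, giving 16.7 mg.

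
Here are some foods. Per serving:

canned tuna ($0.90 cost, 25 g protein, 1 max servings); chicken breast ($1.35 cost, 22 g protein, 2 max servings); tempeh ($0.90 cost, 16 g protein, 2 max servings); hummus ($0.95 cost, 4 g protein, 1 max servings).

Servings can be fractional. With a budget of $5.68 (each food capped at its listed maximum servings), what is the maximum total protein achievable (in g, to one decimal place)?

102.2 g

Protein per dollar: canned tuna 27.78, tempeh 17.78, chicken breast 16.3, hummus 4.211.
Take 1 serving of canned tuna: spends $0.90, +25.0 g protein (running total 25.0 g).
Take 2 servings of tempeh: spends $1.80, +32.0 g protein (running total 57.0 g).
Take 2 servings of chicken breast: spends $2.70, +44.0 g protein (running total 101.0 g).
Take 0.2947 servings of hummus: spends $0.28, +1.2 g protein (running total 102.2 g).
Filling greedily by protein-per-dollar is optimal for one linear limit, giving 102.2 g.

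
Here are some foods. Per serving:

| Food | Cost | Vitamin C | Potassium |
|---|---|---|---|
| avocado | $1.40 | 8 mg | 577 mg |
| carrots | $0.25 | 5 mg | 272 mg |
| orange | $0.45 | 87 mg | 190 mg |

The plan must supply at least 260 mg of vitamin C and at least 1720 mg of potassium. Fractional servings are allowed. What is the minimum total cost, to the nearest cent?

For a min-cost LP with two ≥-constraints, a basic feasible solution has at most two positive variables.
avocado only: max(260/8, 1720/577) = 32.5 servings → $45.50.
carrots only: max(260/5, 1720/272) = 52 servings → $13.00.
orange only: max(260/87, 1720/190) = 9.053 servings → $4.07.
avocado + carrots with both targets exact would need a negative amount; discard.
avocado + orange with both tight: 2.059 servings and 2.799 servings → $4.14.
carrots + orange with both tight: 4.413 servings and 2.735 servings → $2.33.
The minimum over all feasible corners is $2.33.

$2.33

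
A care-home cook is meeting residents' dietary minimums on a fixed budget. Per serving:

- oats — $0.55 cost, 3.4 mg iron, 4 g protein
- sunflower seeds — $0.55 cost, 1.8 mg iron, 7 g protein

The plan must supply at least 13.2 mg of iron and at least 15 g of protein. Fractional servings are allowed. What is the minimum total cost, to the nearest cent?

Minimising a linear cost over {iron ≥ 13.2, protein ≥ 15, servings ≥ 0} — the optimum is at a vertex, using one or two foods.
oats only: max(13.2/3.4, 15/4) = 3.882 servings → $2.14.
sunflower seeds only: max(13.2/1.8, 15/7) = 7.333 servings → $4.03.
oats + sunflower seeds: the both-tight solution has a negative serving — not a feasible corner.
The minimum over all feasible corners is $2.14.

$2.14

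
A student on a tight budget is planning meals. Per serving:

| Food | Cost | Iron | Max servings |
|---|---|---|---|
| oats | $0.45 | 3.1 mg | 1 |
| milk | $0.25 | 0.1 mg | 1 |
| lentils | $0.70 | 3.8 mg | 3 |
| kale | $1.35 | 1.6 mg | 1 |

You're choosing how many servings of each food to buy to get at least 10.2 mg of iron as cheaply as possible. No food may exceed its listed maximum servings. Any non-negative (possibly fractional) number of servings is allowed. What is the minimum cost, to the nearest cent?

$1.76

Cost per mg of iron: oats $0.1452, lentils $0.1842, kale $0.8438, milk $2.5000.
Take 1 serving of oats: +3.1 mg iron for $0.45 (total $0.45, still need 7.1 mg).
Take 1.868 servings of lentils: +7.1 mg iron for $1.31 (total $1.76, still need 0.0 mg).
Filling from the cheapest source first is optimal under one linear minimum: $1.76.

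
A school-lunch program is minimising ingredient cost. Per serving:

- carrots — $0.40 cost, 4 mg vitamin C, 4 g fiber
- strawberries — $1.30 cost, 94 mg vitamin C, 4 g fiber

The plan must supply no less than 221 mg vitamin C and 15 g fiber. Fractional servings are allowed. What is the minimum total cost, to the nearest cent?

At the optimum either one food covers both requirements or two foods hit both targets exactly; no other combination can be cheaper.
carrots only: max(221/4, 15/4) = 55.25 servings → $22.10.
strawberries only: max(221/94, 15/4) = 3.75 servings → $4.88.
carrots + strawberries with both tight: 1.461 servings and 2.289 servings → $3.56.
The minimum over all feasible corners is $3.56.

$3.56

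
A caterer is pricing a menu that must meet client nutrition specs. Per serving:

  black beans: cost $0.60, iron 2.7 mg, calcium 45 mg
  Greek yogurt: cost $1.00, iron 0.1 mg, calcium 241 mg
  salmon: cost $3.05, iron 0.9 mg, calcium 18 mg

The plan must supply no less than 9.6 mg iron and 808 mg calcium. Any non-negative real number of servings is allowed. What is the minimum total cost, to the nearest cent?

At the optimum either one food covers both requirements or two foods hit both targets exactly; no other combination can be cheaper.
black beans only: max(9.6/2.7, 808/45) = 17.96 servings → $10.77.
Greek yogurt only: max(9.6/0.1, 808/241) = 96 servings → $96.00.
salmon only: max(9.6/0.9, 808/18) = 44.89 servings → $136.91.
black beans + Greek yogurt with both tight: 3.455 servings and 2.708 servings → $4.78.
black beans + salmon with both targets exact would need a negative amount; discard.
Greek yogurt + salmon with both tight: 2.577 servings and 10.38 servings → $34.24.
The minimum over all feasible corners is $4.78.

$4.78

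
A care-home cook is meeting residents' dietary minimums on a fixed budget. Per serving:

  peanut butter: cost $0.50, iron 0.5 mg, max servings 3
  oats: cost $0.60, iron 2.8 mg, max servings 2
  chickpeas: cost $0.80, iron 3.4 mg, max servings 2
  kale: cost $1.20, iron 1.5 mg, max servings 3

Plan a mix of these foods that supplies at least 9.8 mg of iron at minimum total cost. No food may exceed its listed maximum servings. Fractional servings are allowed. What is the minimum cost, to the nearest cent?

Cost per mg of iron: oats $0.2143, chickpeas $0.2353, kale $0.8000, peanut butter $1.0000.
Take 2 servings of oats: +5.6 mg iron for $1.20 (total $1.20, still need 4.2 mg).
Take 1.235 servings of chickpeas: +4.2 mg iron for $0.99 (total $2.19, still need 0.0 mg).
Filling from the cheapest source first is optimal under one linear minimum: $2.19.

$2.19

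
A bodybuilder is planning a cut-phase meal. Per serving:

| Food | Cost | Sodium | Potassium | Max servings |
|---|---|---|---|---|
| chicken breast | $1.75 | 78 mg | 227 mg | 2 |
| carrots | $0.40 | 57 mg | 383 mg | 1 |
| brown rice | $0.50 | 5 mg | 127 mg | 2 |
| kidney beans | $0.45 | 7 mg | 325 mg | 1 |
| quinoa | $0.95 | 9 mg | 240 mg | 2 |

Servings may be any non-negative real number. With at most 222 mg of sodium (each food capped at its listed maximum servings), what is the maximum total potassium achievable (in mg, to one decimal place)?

1820.3 mg

Potassium per mg sodium: kidney beans 46.43, quinoa 26.67, brown rice 25.4, carrots 6.719, chicken breast 2.91.
Take 1 serving of kidney beans: uses 7 mg sodium, +325.0 mg potassium (running total 325.0 mg).
Take 2 servings of quinoa: uses 18 mg sodium, +480.0 mg potassium (running total 805.0 mg).
Take 2 servings of brown rice: uses 10 mg sodium, +254.0 mg potassium (running total 1059.0 mg).
Take 1 serving of carrots: uses 57 mg sodium, +383.0 mg potassium (running total 1442.0 mg).
Take 1.667 servings of chicken breast: uses 130 mg sodium, +378.3 mg potassium (running total 1820.3 mg).
Filling greedily by potassium-per-mg sodium is optimal for one linear limit, giving 1820.3 mg.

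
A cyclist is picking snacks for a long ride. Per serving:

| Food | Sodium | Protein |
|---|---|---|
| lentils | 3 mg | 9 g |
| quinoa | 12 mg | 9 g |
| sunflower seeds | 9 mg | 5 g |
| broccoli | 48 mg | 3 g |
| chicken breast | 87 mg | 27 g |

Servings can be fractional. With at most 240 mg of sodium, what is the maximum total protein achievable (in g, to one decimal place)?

720.0 g

Protein per mg sodium: lentils 3, quinoa 0.75, sunflower seeds 0.5556, chicken breast 0.3103, broccoli 0.0625.
With no serving limits, spend the whole sodium allowance on lentils: 240 mg / 3 mg × 9 g = 720.0 g.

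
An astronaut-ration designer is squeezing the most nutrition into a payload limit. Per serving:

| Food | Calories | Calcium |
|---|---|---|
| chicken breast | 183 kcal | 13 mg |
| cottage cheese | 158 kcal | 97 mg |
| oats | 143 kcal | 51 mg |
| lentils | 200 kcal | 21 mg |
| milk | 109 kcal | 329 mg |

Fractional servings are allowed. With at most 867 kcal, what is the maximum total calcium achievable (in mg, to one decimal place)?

Calcium per kcal: milk 3.018, cottage cheese 0.6139, oats 0.3566, lentils 0.105, chicken breast 0.07104.
With no serving limits, spend the whole calories allowance on milk: 867 kcal / 109 kcal × 329 mg = 2616.9 mg.

2616.9 mg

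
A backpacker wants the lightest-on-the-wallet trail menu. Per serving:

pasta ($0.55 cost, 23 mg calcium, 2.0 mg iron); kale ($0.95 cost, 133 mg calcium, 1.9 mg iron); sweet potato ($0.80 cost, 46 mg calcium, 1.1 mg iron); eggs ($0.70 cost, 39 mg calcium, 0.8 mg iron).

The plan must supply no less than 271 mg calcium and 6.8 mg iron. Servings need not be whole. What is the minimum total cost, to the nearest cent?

Compare the cost at each extreme point of the feasible region.
pasta only: max(271/23, 6.8/2.0) = 11.78 servings → $6.48.
kale only: max(271/133, 6.8/1.9) = 3.579 servings → $3.40.
sweet potato only: max(271/46, 6.8/1.1) = 6.182 servings → $4.95.
eggs only: max(271/39, 6.8/0.8) = 8.5 servings → $5.95.
pasta + kale with both tight: 1.752 servings and 1.735 servings → $2.61.
pasta + sweet potato with both tight: 0.2204 servings and 5.781 servings → $4.75.
pasta + eggs with both tight: 0.8121 servings and 6.47 servings → $4.98.
kale + sweet potato: intersection lies outside the first quadrant.
kale + eggs: the both-tight solution has a negative serving — not a feasible corner.
sweet potato + eggs: intersection lies outside the first quadrant.
Cheapest feasible corner: $2.61.

$2.61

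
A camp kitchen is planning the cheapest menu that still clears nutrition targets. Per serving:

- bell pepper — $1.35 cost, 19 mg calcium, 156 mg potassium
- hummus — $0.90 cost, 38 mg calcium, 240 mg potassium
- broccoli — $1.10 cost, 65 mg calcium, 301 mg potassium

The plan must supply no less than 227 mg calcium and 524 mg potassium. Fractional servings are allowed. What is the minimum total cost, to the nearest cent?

At the optimum either one food covers both requirements or two foods hit both targets exactly; no other combination can be cheaper.
bell pepper only: max(227/19, 524/156) = 11.95 servings → $16.13.
hummus only: max(227/38, 524/240) = 5.974 servings → $5.38.
broccoli only: max(227/65, 524/301) = 3.492 servings → $3.84.
bell pepper + hummus: intersection lies outside the first quadrant.
bell pepper + broccoli: the both-tight solution has a negative serving — not a feasible corner.
hummus + broccoli: intersection lies outside the first quadrant.
The minimum over all feasible corners is $3.84.

$3.84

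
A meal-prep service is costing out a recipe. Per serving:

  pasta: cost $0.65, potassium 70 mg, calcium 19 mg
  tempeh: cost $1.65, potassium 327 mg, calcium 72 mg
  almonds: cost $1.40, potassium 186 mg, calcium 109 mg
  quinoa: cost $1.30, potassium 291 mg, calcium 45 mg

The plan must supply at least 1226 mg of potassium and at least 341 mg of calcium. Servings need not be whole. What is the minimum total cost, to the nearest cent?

$6.55

Check every corner: each single food scaled to meet both minima, and each pair solved so both constraints bind.
pasta only: max(1226/70, 341/19) = 17.95 servings → $11.67.
tempeh only: max(1226/327, 341/72) = 4.736 servings → $7.81.
almonds only: max(1226/186, 341/109) = 6.591 servings → $9.23.
quinoa only: max(1226/291, 341/45) = 7.578 servings → $9.85.
pasta + tempeh with both targets exact would need a negative amount; discard.
pasta + almonds with both tight: 17.14 servings and 0.1406 servings → $11.34.
pasta + quinoa: the both-tight solution has a negative serving — not a feasible corner.
tempeh + almonds with both tight: 3.155 servings and 1.044 servings → $6.67.
tempeh + quinoa: the both-tight solution has a negative serving — not a feasible corner.
almonds + quinoa with both tight: 1.887 servings and 3.007 servings → $6.55.
So the least-cost plan costs $6.55.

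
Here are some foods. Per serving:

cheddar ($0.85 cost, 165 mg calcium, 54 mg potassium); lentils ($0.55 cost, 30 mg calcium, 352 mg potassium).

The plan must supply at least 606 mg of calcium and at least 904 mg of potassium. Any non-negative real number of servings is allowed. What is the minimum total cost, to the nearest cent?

Check every corner: each single food scaled to meet both minima, and each pair solved so both constraints bind.
cheddar only: max(606/165, 904/54) = 16.74 servings → $14.23.
lentils only: max(606/30, 904/352) = 20.2 servings → $11.11.
cheddar + lentils with both tight: 3.298 servings and 2.062 servings → $3.94.
The minimum over all feasible corners is $3.94.

$3.94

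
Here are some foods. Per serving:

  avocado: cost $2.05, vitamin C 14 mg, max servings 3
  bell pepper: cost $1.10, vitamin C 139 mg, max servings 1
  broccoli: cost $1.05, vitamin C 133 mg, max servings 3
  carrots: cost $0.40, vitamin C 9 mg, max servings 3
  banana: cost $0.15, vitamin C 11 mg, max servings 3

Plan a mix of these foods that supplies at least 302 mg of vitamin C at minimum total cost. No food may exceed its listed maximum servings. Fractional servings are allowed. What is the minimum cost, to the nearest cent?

Cost per mg of vitamin C: broccoli $0.0079, bell pepper $0.0079, banana $0.0136, carrots $0.0444, avocado $0.1464.
Take 2.271 servings of broccoli: +302.0 mg vitamin C for $2.38 (total $2.38, still need 0.0 mg).
Greedy by cheapest-per-mg is optimal for a single linear constraint, so the minimum cost is $2.38.

$2.38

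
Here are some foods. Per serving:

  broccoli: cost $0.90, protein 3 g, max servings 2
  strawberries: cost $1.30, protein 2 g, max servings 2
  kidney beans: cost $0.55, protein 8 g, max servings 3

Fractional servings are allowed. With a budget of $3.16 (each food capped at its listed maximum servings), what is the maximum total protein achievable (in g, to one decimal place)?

29.0 g

Protein per dollar: kidney beans 14.55, broccoli 3.333, strawberries 1.538.
Take 3 servings of kidney beans: spends $1.65, +24.0 g protein (running total 24.0 g).
Take 1.678 servings of broccoli: spends $1.51, +5.0 g protein (running total 29.0 g).
Greedy by best ratio exhausts the cost allowance optimally: 29.0 g.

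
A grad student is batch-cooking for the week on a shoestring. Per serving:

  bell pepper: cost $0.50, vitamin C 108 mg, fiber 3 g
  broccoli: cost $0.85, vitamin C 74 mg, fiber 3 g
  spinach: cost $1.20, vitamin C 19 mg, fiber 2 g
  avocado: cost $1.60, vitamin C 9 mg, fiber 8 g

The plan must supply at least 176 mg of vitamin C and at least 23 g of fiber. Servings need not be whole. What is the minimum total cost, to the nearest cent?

The cheapest plan sits at a corner of the feasible region — with two constraints it uses at most two foods.
bell pepper only: max(176/108, 23/3) = 7.667 servings → $3.83.
broccoli only: max(176/74, 23/3) = 7.667 servings → $6.52.
spinach only: max(176/19, 23/2) = 11.5 servings → $13.80.
avocado only: max(176/9, 23/8) = 19.56 servings → $31.29.
bell pepper + broccoli: intersection lies outside the first quadrant.
bell pepper + spinach: intersection lies outside the first quadrant.
bell pepper + avocado with both tight: 1.435 servings and 2.337 servings → $4.46.
broccoli + spinach: the both-tight solution has a negative serving — not a feasible corner.
broccoli + avocado with both tight: 2.126 servings and 2.078 servings → $5.13.
spinach + avocado with both tight: 8.963 servings and 0.6343 servings → $11.77.
So the least-cost plan costs $3.83.

$3.83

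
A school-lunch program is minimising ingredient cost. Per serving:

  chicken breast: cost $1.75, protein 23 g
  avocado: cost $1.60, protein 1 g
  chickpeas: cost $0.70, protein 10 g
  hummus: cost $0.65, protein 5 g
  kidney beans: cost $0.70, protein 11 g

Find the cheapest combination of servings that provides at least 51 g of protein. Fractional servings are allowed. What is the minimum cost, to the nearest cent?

$3.25

Cost per g of protein: kidney beans $0.0636, chickpeas $0.0700, chicken breast $0.0761, hummus $0.1300, avocado $1.6000.
With no serving limits, use only kidney beans: 51 g / 11 g = 4.636 servings × $0.70 = $3.25.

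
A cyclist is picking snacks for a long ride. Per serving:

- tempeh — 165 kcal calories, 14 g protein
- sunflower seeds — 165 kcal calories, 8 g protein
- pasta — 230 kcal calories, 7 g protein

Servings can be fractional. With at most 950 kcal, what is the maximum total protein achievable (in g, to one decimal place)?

80.6 g

Protein per kcal: tempeh 0.08485, sunflower seeds 0.04848, pasta 0.03043.
With no serving limits, spend the whole calories allowance on tempeh: 950 kcal / 165 kcal × 14 g = 80.6 g.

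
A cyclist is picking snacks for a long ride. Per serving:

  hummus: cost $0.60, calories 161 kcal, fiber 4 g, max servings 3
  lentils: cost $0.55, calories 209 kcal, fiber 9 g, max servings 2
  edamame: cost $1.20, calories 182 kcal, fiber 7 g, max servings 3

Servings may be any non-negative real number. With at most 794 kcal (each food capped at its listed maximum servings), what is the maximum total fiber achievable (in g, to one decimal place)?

Fiber per kcal: lentils 0.04306, edamame 0.03846, hummus 0.02484.
Take 2 servings of lentils: uses 418 kcal, +18.0 g fiber (running total 18.0 g).
Take 2.066 servings of edamame: uses 376 kcal, +14.5 g fiber (running total 32.5 g).
Filling greedily by fiber-per-kcal is optimal for one linear limit, giving 32.5 g.

32.5 g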